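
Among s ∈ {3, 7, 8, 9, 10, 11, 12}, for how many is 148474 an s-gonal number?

1

s = 3: P(3, 544) = 148240 and P(3, 545) = 148785; 148474 is not s-gonal.
s = 7: P(7, 244) = 148474. ✓
s = 8: P(8, 222) = 147408 and P(8, 223) = 148741; 148474 is not s-gonal.
s = 9: P(9, 206) = 148011 and P(9, 207) = 149454; 148474 is not s-gonal.
s = 10: P(10, 193) = 148417 and P(10, 194) = 149962; 148474 is not s-gonal.
s = 11: P(11, 182) = 148421 and P(11, 183) = 150060; 148474 is not s-gonal.
s = 12: P(12, 172) = 147232 and P(12, 173) = 148953; 148474 is not s-gonal.
Hits: s ∈ {7} → 1.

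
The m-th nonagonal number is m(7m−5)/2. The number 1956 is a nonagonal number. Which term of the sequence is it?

24

Set n(7n−5)/2 = 1956, giving 7n² − 5n − 3912 = 0.
So n = (5 + 331) / 14 = 336/14 = 24.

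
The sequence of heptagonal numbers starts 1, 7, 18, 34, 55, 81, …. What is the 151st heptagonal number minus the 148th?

2238

151·(5·151 − 3)/2 = 56776 and 148·(5·148 − 3)/2 = 54538.
Difference: 56776 − 54538 = 2238.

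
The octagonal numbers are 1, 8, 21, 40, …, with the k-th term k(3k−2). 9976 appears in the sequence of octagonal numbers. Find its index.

Set n(3n−2) = 9976, giving 3n² − 2n − 9976 = 0.
So n = (2 + 346) / 6 = 348/6 = 58.

58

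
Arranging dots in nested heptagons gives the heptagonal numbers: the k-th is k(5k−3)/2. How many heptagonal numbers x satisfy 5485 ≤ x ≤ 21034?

The n-th heptagonal number is n(5n−3)/2.
Smallest index with value ≥ 5485: n = 48 (giving 5688).
Largest index with value ≤ 21034: n = 92 (giving 21022).
Indices 48 through 92: 45 terms.

45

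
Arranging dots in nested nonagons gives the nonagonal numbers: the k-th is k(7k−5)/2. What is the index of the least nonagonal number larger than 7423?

47

Solve n(7n−5)/2 > 7423 for integer n.
The largest n with value ≤ 7423 is 46 (since 7291 ≤ 7423 < 7614), so the first above is n = 47, value 7614.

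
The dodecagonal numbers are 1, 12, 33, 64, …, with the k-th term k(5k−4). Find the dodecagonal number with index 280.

The 280th dodecagonal number is n(5n−4) with n = 280.
280·(5·280 − 4) = 280·1396 = 390880.

390880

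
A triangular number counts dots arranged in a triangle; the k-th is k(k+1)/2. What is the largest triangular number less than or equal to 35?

Solve n(n+1)/2 ≤ 35 for integer n.
n = 7 gives 28 ≤ 35, while n = 8 gives 36 > 35; so the answer is 28.

28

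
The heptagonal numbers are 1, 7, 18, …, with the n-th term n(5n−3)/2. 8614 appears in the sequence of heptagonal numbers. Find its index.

Set n(5n−3)/2 = 8614, giving 5n² − 3n − 17228 = 0.
So n = (3 + 587) / 10 = 590/10 = 59.

59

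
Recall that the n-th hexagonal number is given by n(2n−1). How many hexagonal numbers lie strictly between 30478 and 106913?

108

The n-th hexagonal number is n(2n−1).
Smallest index with value > 30478: n = 124 (giving 30628).
Largest index with value < 106913: n = 231 (giving 106491).
Indices 124 through 231: 108 terms.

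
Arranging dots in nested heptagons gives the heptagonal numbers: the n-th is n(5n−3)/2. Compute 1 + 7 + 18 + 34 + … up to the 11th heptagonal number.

Σ i(5i−3)/2 = (5Σi² − 3Σi) / 2 over i = 1..11.
Σi = 66 and Σi² = 506.
(5·506 − 3·66) / 2 = 2332/2 = 1166.

1166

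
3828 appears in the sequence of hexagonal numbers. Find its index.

Set n(2n−1) = 3828, giving 2n² − n − 3828 = 0.
So n = (1 + 175) / 4 = 176/4 = 44.
Check: 44·(2·44 − 1) = 3828. ✓

44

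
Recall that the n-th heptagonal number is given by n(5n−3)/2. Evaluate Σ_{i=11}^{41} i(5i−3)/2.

Σ i(5i−3)/2 = (5Σi² − 3Σi) / 2 over i = 11..41.
Σi = 861 − 55 = 806 and Σi² = 23821 − 385 = 23436.
(5·23436 − 3·806) / 2 = 114762/2 = 57381.

57381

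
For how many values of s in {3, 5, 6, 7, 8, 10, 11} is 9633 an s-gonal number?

1

s = 3: P(3, 138) = 9591 and P(3, 139) = 9730; 9633 is not s-gonal.
s = 5: P(5, 80) = 9560 and P(5, 81) = 9801; 9633 is not s-gonal.
s = 6: P(6, 69) = 9453 and P(6, 70) = 9730; 9633 is not s-gonal.
s = 7: P(7, 62) = 9517 and P(7, 63) = 9828; 9633 is not s-gonal.
s = 8: P(8, 57) = 9633. ✓
s = 10: P(10, 49) = 9457 and P(10, 50) = 9850; 9633 is not s-gonal.
s = 11: P(11, 46) = 9361 and P(11, 47) = 9776; 9633 is not s-gonal.
Hits: s ∈ {8} → 1.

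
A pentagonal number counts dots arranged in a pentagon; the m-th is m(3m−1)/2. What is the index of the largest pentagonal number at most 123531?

287

Solve n(3n−1)/2 ≤ 123531 for integer n.
n = 287 gives 123410 ≤ 123531, while n = 288 gives 124272 > 123531; so the answer is index 287.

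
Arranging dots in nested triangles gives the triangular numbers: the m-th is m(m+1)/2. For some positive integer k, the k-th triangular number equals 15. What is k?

Set n(n+1)/2 = 15, giving n² + n − 30 = 0.
So n = (-1 + 11) / 2 = 10/2 = 5.

5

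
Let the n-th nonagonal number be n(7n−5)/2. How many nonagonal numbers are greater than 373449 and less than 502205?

The n-th nonagonal number is n(7n−5)/2.
Smallest index with value > 373449: n = 328 (giving 375724).
Largest index with value < 502205: n = 379 (giving 501796).
Indices 328 through 379: 52 terms.

52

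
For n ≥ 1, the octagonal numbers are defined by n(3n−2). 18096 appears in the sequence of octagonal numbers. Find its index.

78

Set n(3n−2) = 18096, giving 3n² − 2n − 18096 = 0.
The discriminant is 4 + 12·18096 = 217156, and √217156 = 466.
So n = (2 + 466) / 6 = 468/6 = 78.
Check: 78·(3·78 − 2) = 18096. ✓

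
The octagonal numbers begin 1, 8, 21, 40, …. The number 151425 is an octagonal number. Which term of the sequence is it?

Set n(3n−2) = 151425, giving 3n² − 2n − 151425 = 0.
So n = (2 + 1348) / 6 = 1350/6 = 225.

225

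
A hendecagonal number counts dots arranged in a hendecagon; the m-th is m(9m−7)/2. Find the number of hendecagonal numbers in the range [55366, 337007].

163

The n-th hendecagonal number is n(9n−7)/2.
Smallest index with value ≥ 55366: n = 112 (giving 56056).
Largest index with value ≤ 337007: n = 274 (giving 336883).
Indices 112 through 274: 163 terms.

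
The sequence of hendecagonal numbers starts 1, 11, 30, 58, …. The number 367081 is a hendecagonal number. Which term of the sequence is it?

Set n(9n−7)/2 = 367081, giving 9n² − 7n − 734162 = 0.
The discriminant is 49 + 72·367081 = 26429881, and √26429881 = 5141.
So n = (7 + 5141) / 18 = 5148/18 = 286.

286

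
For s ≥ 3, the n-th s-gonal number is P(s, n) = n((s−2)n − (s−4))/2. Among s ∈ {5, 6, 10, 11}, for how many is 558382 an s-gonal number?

s = 5: P(5, 610) = 557845 and P(5, 611) = 559676; 558382 is not s-gonal.
s = 6: P(6, 528) = 557040 and P(6, 529) = 559153; 558382 is not s-gonal.
s = 10: P(10, 374) = 558382. ✓
s = 11: P(11, 352) = 556336 and P(11, 353) = 559505; 558382 is not s-gonal.
Hits: s ∈ {10} → 1.

1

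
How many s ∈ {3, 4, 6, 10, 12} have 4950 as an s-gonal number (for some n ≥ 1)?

2

s = 3: P(3, 99) = 4950. ✓
s = 4: P(4, 70) = 4900 and P(4, 71) = 5041; 4950 is not s-gonal.
s = 6: P(6, 50) = 4950. ✓
s = 10: P(10, 35) = 4795 and P(10, 36) = 5076; 4950 is not s-gonal.
s = 12: P(12, 31) = 4681 and P(12, 32) = 4992; 4950 is not s-gonal.
Hits: s ∈ {3, 6} → 2.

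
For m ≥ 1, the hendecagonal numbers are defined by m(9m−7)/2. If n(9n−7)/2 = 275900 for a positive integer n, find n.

248

Set n(9n−7)/2 = 275900, giving 9n² − 7n − 551800 = 0.
The discriminant is 49 + 72·275900 = 19864849, and √19864849 = 4457.
So n = (7 + 4457) / 18 = 4464/18 = 248.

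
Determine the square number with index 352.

123904

352² = 123904.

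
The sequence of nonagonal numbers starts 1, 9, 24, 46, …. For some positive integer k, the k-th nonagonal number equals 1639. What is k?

Set n(7n−5)/2 = 1639, giving 7n² − 5n − 3278 = 0.
The discriminant is 25 + 56·1639 = 91809, and √91809 = 303.
So n = (5 + 303) / 14 = 308/14 = 22.

22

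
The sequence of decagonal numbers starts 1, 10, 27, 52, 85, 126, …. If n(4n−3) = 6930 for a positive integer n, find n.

Set n(4n−3) = 6930, giving 4n² − 3n − 6930 = 0.
The discriminant is 9 + 16·6930 = 110889, and √110889 = 333.
So n = (3 + 333) / 8 = 336/8 = 42.

42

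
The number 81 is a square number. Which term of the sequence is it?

9

We need n² = 81, so n = √81 = 9.
Check: 9² = 81. ✓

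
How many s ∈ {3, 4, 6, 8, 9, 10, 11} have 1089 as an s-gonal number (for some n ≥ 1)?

2

s = 3: P(3, 46) = 1081 and P(3, 47) = 1128; 1089 is not s-gonal.
s = 4: P(4, 33) = 1089. ✓
s = 6: P(6, 23) = 1035 and P(6, 24) = 1128; 1089 is not s-gonal.
s = 8: P(8, 19) = 1045 and P(8, 20) = 1160; 1089 is not s-gonal.
s = 9: P(9, 18) = 1089. ✓
s = 10: P(10, 16) = 976 and P(10, 17) = 1105; 1089 is not s-gonal.
s = 11: P(11, 15) = 960 and P(11, 16) = 1096; 1089 is not s-gonal.
Hits: s ∈ {4, 9} → 2.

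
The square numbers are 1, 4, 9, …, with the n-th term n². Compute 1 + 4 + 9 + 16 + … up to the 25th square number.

5525

Σ_{i=1}^{25} i² = 25·26·51/6 = 5525.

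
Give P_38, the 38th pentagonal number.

The 38th pentagonal number is n(3n−1)/2 with n = 38.
38·(3·38 − 1)/2 = 38·113/2 = 2147.

2147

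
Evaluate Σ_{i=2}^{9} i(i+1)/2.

Σ i(i+1)/2 = (Σi² + Σi) / 2 over i = 2..9.
Σi = 45 − 1 = 44 and Σi² = 285 − 1 = 284.
(1·284 + 1·44) / 2 = 328/2 = 164.

164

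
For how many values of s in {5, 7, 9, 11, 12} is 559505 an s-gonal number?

1

s = 5: P(5, 610) = 557845 and P(5, 611) = 559676; 559505 is not s-gonal.
s = 7: P(7, 473) = 558613 and P(7, 474) = 560979; 559505 is not s-gonal.
s = 9: P(9, 400) = 559000 and P(9, 401) = 561801; 559505 is not s-gonal.
s = 11: P(11, 353) = 559505. ✓
s = 12: P(12, 334) = 556444 and P(12, 335) = 559785; 559505 is not s-gonal.
Hits: s ∈ {11} → 1.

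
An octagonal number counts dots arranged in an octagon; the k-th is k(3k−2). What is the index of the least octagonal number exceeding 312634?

Solve n(3n−2) > 312634 for integer n.
The largest n with value ≤ 312634 is 323 (since 312341 ≤ 312634 < 314280), so the first above is n = 324, value 314280.

324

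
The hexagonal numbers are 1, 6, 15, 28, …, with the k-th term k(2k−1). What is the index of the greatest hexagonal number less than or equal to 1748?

Solve n(2n−1) ≤ 1748 for integer n.
n = 29 gives 1653 ≤ 1748, while n = 30 gives 1770 > 1748; so the answer is index 29.

29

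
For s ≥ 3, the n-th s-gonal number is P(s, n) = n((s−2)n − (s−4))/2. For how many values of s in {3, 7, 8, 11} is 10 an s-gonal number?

s = 3: P(3, 4) = 10. ✓
s = 7: P(7, 2) = 7 and P(7, 3) = 18; 10 is not s-gonal.
s = 8: P(8, 2) = 8 and P(8, 3) = 21; 10 is not s-gonal.
s = 11: P(11, 1) = 1 and P(11, 2) = 11; 10 is not s-gonal.
Hits: s ∈ {3} → 1.

1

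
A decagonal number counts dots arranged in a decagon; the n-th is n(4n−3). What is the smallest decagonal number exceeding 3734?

3751

Solve n(4n−3) > 3734 for integer n.
The largest n with value ≤ 3734 is 30 (since 3510 ≤ 3734 < 3751), so the first above is n = 31, value 3751.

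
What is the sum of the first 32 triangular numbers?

5984

Σ i(i+1)/2 = (Σi² + Σi) / 2 over i = 1..32.
Σi = 528 and Σi² = 11440.
(1·11440 + 1·528) / 2 = 11968/2 = 5984.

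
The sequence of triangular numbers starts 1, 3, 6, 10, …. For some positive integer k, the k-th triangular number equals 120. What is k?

15

Set n(n+1)/2 = 120, giving n² + n − 240 = 0.
So n = (-1 + 31) / 2 = 30/2 = 15.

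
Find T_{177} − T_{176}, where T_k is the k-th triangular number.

Consecutive triangular numbers differ by n: T_{177} − T_{176} = 177.

177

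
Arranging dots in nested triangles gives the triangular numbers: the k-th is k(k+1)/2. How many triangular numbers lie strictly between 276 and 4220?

The n-th triangular number is n(n+1)/2.
Smallest index with value > 276: n = 24 (giving 300).
Largest index with value < 4220: n = 91 (giving 4186).
Indices 24 through 91: 68 terms.

68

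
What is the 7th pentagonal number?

70

The 7th pentagonal number is n(3n−1)/2 with n = 7.
7·(3·7 − 1)/2 = 7·20/2 = 7·10 = 70.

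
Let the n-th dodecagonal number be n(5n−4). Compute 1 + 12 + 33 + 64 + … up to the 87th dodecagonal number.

1101188

Σ i(5i−4) = 5Σi² − 4Σi over i = 1..87.
Σi = 3828 and Σi² = 223300.
5·223300 − 4·3828 = 1101188.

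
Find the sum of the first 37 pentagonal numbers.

26011

Σ i(3i−1)/2 = (3Σi² − Σi) / 2 over i = 1..37.
Σi = 703 and Σi² = 17575.
(3·17575 − 1·703) / 2 = 52022/2 = 26011.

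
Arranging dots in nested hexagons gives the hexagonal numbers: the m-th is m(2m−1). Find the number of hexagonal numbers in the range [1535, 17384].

The n-th hexagonal number is n(2n−1).
Smallest index with value ≥ 1535: n = 28 (giving 1540).
Largest index with value ≤ 17384: n = 93 (giving 17205).
Indices 28 through 93: 66 terms.

66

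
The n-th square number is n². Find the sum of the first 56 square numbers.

Σ_{i=1}^{56} i² = 56·57·113/6 = 60116.

60116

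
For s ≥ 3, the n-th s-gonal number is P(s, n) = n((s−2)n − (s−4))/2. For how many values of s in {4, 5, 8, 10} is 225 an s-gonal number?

s = 4: P(4, 15) = 225. ✓
s = 5: P(5, 12) = 210 and P(5, 13) = 247; 225 is not s-gonal.
s = 8: P(8, 9) = 225. ✓
s = 10: P(10, 7) = 175 and P(10, 8) = 232; 225 is not s-gonal.
Hits: s ∈ {4, 8} → 2.

2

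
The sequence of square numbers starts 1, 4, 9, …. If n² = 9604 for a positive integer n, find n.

98

We need n² = 9604, so n = √9604 = 98.
Check: 98² = 9604. ✓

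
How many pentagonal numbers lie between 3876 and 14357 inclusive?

48

The n-th pentagonal number is n(3n−1)/2.
Smallest index with value ≥ 3876: n = 51 (giving 3876).
Largest index with value ≤ 14357: n = 98 (giving 14357).
Indices 51 through 98: 48 terms.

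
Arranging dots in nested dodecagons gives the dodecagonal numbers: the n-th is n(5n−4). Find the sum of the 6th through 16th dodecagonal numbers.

Σ i(5i−4) = 5Σi² − 4Σi over i = 6..16.
Σi = 136 − 15 = 121 and Σi² = 1496 − 55 = 1441.
5·1441 − 4·121 = 6721.

6721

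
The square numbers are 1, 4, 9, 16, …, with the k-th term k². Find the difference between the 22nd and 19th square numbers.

22² = 484 and 19² = 361.
Difference: 484 − 361 = 123.

123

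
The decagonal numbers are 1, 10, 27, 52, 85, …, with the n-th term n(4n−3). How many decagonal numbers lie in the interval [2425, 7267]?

The n-th decagonal number is n(4n−3).
Smallest index with value ≥ 2425: n = 25 (giving 2425).
Largest index with value ≤ 7267: n = 43 (giving 7267).
Indices 25 through 43: 19 terms.

19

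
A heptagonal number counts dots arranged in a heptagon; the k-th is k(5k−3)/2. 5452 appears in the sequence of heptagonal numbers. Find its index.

47

Set n(5n−3)/2 = 5452, giving 5n² − 3n − 10904 = 0.
The discriminant is 9 + 40·5452 = 218089, and √218089 = 467.
So n = (3 + 467) / 10 = 470/10 = 47.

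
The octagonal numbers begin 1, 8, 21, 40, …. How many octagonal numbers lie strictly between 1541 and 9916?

34

The n-th octagonal number is n(3n−2).
Smallest index with value > 1541: n = 24 (giving 1680).
Largest index with value < 9916: n = 57 (giving 9633).
Indices 24 through 57: 34 terms.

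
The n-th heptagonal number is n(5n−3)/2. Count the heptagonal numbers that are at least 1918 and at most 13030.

The n-th heptagonal number is n(5n−3)/2.
Smallest index with value ≥ 1918: n = 28 (giving 1918).
Largest index with value ≤ 13030: n = 72 (giving 12852).
Indices 28 through 72: 45 terms.

45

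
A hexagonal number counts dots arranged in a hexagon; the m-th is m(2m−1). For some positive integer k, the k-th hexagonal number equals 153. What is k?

Set n(2n−1) = 153, giving 2n² − n − 153 = 0.
The discriminant is 1 + 8·153 = 1225, and √1225 = 35.
So n = (1 + 35) / 4 = 36/4 = 9.

9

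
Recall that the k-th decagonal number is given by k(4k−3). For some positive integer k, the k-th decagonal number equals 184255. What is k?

215

Set n(4n−3) = 184255, giving 4n² − 3n − 184255 = 0.
The discriminant is 9 + 16·184255 = 2948089, and √2948089 = 1717.
So n = (3 + 1717) / 8 = 1720/8 = 215.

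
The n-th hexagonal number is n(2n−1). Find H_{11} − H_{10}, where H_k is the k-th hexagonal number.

Consecutive hexagonal numbers differ by 4n − 3: here 4·11 − 3 = 41.

41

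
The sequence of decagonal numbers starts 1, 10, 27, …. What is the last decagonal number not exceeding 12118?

11935

Solve n(4n−3) ≤ 12118 for integer n.
n = 55 gives 11935 ≤ 12118, while n = 56 gives 12376 > 12118; so the answer is 11935.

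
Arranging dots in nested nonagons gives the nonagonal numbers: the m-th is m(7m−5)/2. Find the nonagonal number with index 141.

The 141st nonagonal number is n(7n−5)/2 with n = 141.
141·(7·141 − 5)/2 = 141·982/2 = 141·491 = 69231.

69231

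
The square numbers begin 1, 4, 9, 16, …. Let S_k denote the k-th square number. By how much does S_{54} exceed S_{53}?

107

n² − (n−1)² = 2n − 1, so 54² − 53² = 2·54 − 1 = 107.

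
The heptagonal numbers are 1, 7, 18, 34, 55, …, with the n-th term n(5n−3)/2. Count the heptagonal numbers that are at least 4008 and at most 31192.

72

The n-th heptagonal number is n(5n−3)/2.
Smallest index with value ≥ 4008: n = 41 (giving 4141).
Largest index with value ≤ 31192: n = 112 (giving 31192).
Indices 41 through 112: 72 terms.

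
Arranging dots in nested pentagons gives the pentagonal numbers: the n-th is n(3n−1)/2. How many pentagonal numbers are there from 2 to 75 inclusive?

6

The n-th pentagonal number is n(3n−1)/2.
Smallest index with value ≥ 2: n = 2 (giving 5).
Largest index with value ≤ 75: n = 7 (giving 70).
Indices 2 through 7: 6 terms.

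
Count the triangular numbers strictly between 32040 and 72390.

The n-th triangular number is n(n+1)/2.
Smallest index with value > 32040: n = 253 (giving 32131).
Largest index with value < 72390: n = 379 (giving 72010).
Indices 253 through 379: 127 terms.

127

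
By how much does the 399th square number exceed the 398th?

797

n² − (n−1)² = 2n − 1, so 399² − 398² = 2·399 − 1 = 797.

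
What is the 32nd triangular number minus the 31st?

32

Consecutive triangular numbers differ by n: T_{32} − T_{31} = 32.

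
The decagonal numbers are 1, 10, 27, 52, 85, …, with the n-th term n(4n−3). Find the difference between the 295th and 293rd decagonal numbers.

4698

295·(4·295 − 3) = 347215 and 293·(4·293 − 3) = 342517.
Difference: 347215 − 342517 = 4698.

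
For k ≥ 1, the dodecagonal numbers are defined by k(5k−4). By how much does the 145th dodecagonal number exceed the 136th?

12609

145·(5·145 − 4) = 104545 and 136·(5·136 − 4) = 91936.
Difference: 104545 − 91936 = 12609.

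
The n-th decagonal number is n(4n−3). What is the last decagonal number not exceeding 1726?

1701

Solve n(4n−3) ≤ 1726 for integer n.
n = 21 gives 1701 ≤ 1726, while n = 22 gives 1870 > 1726; so the answer is 1701.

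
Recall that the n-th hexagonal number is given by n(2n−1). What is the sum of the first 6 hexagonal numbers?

161

Σ i(2i−1) = 2Σi² − Σi over i = 1..6.
Σi = 21 and Σi² = 91.
2·91 − 1·21 = 161.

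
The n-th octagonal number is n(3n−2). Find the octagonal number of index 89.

23585

89·(3·89 − 2) = 89·265 = 23585.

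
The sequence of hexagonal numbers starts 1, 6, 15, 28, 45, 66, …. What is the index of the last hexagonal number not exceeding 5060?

50

Solve n(2n−1) ≤ 5060 for integer n.
n = 50 gives 4950 ≤ 5060, while n = 51 gives 5151 > 5060; so the answer is index 50.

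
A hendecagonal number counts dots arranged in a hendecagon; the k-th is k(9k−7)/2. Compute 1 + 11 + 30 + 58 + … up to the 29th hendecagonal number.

36975

Σ i(9i−7)/2 = (9Σi² − 7Σi) / 2 over i = 1..29.
Σi = 435 and Σi² = 8555.
(9·8555 − 7·435) / 2 = 73950/2 = 36975.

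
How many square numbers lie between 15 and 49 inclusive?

4

The n-th square number is n².
Smallest index with value ≥ 15: n = 4 (giving 16).
Largest index with value ≤ 49: n = 7 (giving 49).
Indices 4 through 7: 4 terms.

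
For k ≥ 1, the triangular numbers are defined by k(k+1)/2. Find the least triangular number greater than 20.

Solve n(n+1)/2 > 20 for integer n.
The largest n with value ≤ 20 is 5 (since 15 ≤ 20 < 21), so the first above is n = 6, value 21.

21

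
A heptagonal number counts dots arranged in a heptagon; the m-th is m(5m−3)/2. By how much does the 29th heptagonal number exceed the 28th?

Consecutive heptagonal numbers differ by 5n − 4: here 5·29 − 4 = 141.

141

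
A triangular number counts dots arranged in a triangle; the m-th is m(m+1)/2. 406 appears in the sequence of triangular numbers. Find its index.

Set n(n+1)/2 = 406, giving n² + n − 812 = 0.
So n = (-1 + 57) / 2 = 56/2 = 28.

28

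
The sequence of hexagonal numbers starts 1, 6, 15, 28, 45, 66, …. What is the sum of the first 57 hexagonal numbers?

125077

Σ i(2i−1) = 2Σi² − Σi over i = 1..57.
Σi = 1653 and Σi² = 63365.
2·63365 − 1·1653 = 125077.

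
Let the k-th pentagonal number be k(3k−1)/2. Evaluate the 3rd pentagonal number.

The 3rd pentagonal number is n(3n−1)/2 with n = 3.
3·(3·3 − 1)/2 = 3·8/2 = 3·4 = 12.

12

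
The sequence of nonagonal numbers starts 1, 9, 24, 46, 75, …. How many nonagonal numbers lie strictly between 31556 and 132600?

The n-th nonagonal number is n(7n−5)/2.
Smallest index with value > 31556: n = 96 (giving 32016).
Largest index with value < 132600: n = 194 (giving 131241).
Indices 96 through 194: 99 terms.

99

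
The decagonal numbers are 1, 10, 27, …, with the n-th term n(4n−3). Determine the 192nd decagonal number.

The 192nd decagonal number is n(4n−3) with n = 192.
192·(4·192 − 3) = 192·765 = 146880.

146880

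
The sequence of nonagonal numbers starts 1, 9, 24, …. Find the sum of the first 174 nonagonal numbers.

6161050

Σ i(7i−5)/2 = (7Σi² − 5Σi) / 2 over i = 1..174.
Σi = 15225 and Σi² = 1771175.
(7·1771175 − 5·15225) / 2 = 12322100/2 = 6161050.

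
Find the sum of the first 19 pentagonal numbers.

3610

Σ i(3i−1)/2 = (3Σi² − Σi) / 2 over i = 1..19.
Σi = 190 and Σi² = 2470.
(3·2470 − 1·190) / 2 = 7220/2 = 3610.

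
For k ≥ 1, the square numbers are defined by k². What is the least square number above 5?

Solve n² > 5 for integer n.
The largest n with value ≤ 5 is 2 (since 4 ≤ 5 < 9), so the first above is n = 3, value 9.

9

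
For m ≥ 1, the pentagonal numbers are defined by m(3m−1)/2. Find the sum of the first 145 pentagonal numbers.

Σ i(3i−1)/2 = (3Σi² − Σi) / 2 over i = 1..145.
Σi = 10585 and Σi² = 1026745.
(3·1026745 − 1·10585) / 2 = 3069650/2 = 1534825.

1534825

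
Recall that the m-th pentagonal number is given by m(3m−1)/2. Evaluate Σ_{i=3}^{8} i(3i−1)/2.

Σ i(3i−1)/2 = (3Σi² − Σi) / 2 over i = 3..8.
Σi = 36 − 3 = 33 and Σi² = 204 − 5 = 199.
(3·199 − 1·33) / 2 = 564/2 = 282.

282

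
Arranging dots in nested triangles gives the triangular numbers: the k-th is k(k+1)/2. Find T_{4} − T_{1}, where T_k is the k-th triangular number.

4·5/2 = 10 and 1·2/2 = 1.
Difference: 10 − 1 = 9.

9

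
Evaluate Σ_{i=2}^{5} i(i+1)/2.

34

Σ i(i+1)/2 = (Σi² + Σi) / 2 over i = 2..5.
Σi = 15 − 1 = 14 and Σi² = 55 − 1 = 54.
(1·54 + 1·14) / 2 = 68/2 = 34.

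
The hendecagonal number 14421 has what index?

57

Set n(9n−7)/2 = 14421, giving 9n² − 7n − 28842 = 0.
The discriminant is 49 + 72·14421 = 1038361, and √1038361 = 1019.
So n = (7 + 1019) / 18 = 1026/18 = 57.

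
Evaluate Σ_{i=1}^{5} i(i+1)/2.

35

Σ i(i+1)/2 = (Σi² + Σi) / 2 over i = 1..5.
Σi = 15 and Σi² = 55.
(1·55 + 1·15) / 2 = 70/2 = 35.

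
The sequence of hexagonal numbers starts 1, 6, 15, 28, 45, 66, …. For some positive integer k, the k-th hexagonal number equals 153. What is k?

Set n(2n−1) = 153, giving 2n² − n − 153 = 0.
The discriminant is 1 + 8·153 = 1225, and √1225 = 35.
So n = (1 + 35) / 4 = 36/4 = 9.

9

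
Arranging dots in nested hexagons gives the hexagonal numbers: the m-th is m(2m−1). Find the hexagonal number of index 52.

The 52nd hexagonal number is n(2n−1) with n = 52.
52·(2·52 − 1) = 52·103 = 5356.

5356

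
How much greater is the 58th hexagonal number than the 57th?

Consecutive hexagonal numbers differ by 4n − 3: here 4·58 − 3 = 229.

229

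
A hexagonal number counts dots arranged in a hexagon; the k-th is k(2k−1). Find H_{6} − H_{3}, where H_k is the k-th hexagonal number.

6·(2·6 − 1) = 66 and 3·(2·3 − 1) = 15.
Difference: 66 − 15 = 51.

51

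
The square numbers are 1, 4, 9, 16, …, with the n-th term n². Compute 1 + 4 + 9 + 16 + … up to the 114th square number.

500365

Σ_{i=1}^{114} i² = 114·115·229/6 = 500365.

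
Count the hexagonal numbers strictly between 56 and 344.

8

The n-th hexagonal number is n(2n−1).
Smallest index with value > 56: n = 6 (giving 66).
Largest index with value < 344: n = 13 (giving 325).
Indices 6 through 13: 8 terms.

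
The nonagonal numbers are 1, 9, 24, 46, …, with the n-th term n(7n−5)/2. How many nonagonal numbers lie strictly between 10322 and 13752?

The n-th nonagonal number is n(7n−5)/2.
Smallest index with value > 10322: n = 55 (giving 10450).
Largest index with value < 13752: n = 63 (giving 13734).
Indices 55 through 63: 9 terms.

9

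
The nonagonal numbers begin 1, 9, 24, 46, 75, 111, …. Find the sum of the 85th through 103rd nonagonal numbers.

585124

Σ i(7i−5)/2 = (7Σi² − 5Σi) / 2 over i = 85..103.
Σi = 5356 − 3570 = 1786 and Σi² = 369564 − 201110 = 168454.
(7·168454 − 5·1786) / 2 = 1170248/2 = 585124.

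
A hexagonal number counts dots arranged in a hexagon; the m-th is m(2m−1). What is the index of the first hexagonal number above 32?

Solve n(2n−1) > 32 for integer n.
The largest n with value ≤ 32 is 4 (since 28 ≤ 32 < 45), so the first above is n = 5, value 45.

5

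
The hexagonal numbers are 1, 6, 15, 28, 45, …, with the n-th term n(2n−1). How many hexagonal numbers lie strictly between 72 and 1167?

18

The n-th hexagonal number is n(2n−1).
Smallest index with value > 72: n = 7 (giving 91).
Largest index with value < 1167: n = 24 (giving 1128).
Indices 7 through 24: 18 terms.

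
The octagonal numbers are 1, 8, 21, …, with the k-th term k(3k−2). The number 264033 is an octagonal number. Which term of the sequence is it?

297

Set n(3n−2) = 264033, giving 3n² − 2n − 264033 = 0.
The discriminant is 4 + 12·264033 = 3168400, and √3168400 = 1780.
So n = (2 + 1780) / 6 = 1782/6 = 297.
Check: 297·(3·297 − 2) = 264033. ✓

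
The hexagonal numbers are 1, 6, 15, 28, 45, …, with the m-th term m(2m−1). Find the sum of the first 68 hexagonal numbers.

Σ i(2i−1) = 2Σi² − Σi over i = 1..68.
Σi = 2346 and Σi² = 107134.
2·107134 − 1·2346 = 211922.

211922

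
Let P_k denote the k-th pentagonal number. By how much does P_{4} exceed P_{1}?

21

4·(3·4 − 1)/2 = 22 and 1·(3·1 − 1)/2 = 1.
Difference: 22 − 1 = 21.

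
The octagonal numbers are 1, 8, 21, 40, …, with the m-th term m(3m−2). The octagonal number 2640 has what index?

30

Set n(3n−2) = 2640, giving 3n² − 2n − 2640 = 0.
So n = (2 + 178) / 6 = 180/6 = 30.
Check: 30·(3·30 − 2) = 2640. ✓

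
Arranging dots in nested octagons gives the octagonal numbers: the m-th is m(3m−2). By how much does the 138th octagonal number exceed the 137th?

Consecutive octagonal numbers differ by 6n − 5: here 6·138 − 5 = 823.

823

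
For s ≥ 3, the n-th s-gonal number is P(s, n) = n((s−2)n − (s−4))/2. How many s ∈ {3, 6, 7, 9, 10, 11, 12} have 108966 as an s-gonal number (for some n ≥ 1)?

s = 3: P(3, 466) = 108811 and P(3, 467) = 109278; 108966 is not s-gonal.
s = 6: P(6, 233) = 108345 and P(6, 234) = 109278; 108966 is not s-gonal.
s = 7: P(7, 209) = 108889 and P(7, 210) = 109935; 108966 is not s-gonal.
s = 9: P(9, 176) = 107976 and P(9, 177) = 109209; 108966 is not s-gonal.
s = 10: P(10, 165) = 108405 and P(10, 166) = 109726; 108966 is not s-gonal.
s = 11: P(11, 156) = 108966. ✓
s = 12: P(12, 148) = 108928 and P(12, 149) = 110409; 108966 is not s-gonal.
Hits: s ∈ {11} → 1.

1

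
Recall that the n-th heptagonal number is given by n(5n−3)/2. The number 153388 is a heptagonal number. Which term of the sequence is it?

Set n(5n−3)/2 = 153388, giving 5n² − 3n − 306776 = 0.
So n = (3 + 2477) / 10 = 2480/10 = 248.

248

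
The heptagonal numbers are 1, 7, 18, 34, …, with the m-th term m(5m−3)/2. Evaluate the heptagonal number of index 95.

22420

95·(5·95 − 3)/2 = 95·472/2 = 95·236 = 22420.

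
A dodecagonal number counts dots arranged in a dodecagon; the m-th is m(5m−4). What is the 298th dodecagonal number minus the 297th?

Consecutive dodecagonal numbers differ by 10n − 9: here 10·298 − 9 = 2971.

2971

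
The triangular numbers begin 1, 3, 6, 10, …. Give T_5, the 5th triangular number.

The 5th triangular number is n(n+1)/2 with n = 5.
5·6/2 = 30/2 = 15.

15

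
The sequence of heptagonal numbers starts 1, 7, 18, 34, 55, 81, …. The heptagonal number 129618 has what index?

228

Set n(5n−3)/2 = 129618, giving 5n² − 3n − 259236 = 0.
The discriminant is 9 + 40·129618 = 5184729, and √5184729 = 2277.
So n = (3 + 2277) / 10 = 2280/10 = 228.
Check: 228·(5·228 − 3)/2 = 129618. ✓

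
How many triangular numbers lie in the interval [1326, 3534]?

The n-th triangular number is n(n+1)/2.
Smallest index with value ≥ 1326: n = 51 (giving 1326).
Largest index with value ≤ 3534: n = 83 (giving 3486).
Indices 51 through 83: 33 terms.

33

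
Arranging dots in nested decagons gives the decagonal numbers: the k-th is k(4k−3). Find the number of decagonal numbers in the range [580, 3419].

17

The n-th decagonal number is n(4n−3).
Smallest index with value ≥ 580: n = 13 (giving 637).
Largest index with value ≤ 3419: n = 29 (giving 3277).
Indices 13 through 29: 17 terms.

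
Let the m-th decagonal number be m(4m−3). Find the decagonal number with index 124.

124·(4·124 − 3) = 124·493 = 61132.

61132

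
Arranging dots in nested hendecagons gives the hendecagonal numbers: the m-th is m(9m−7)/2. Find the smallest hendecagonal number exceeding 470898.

471258

Solve n(9n−7)/2 > 470898 for integer n.
The largest n with value ≤ 470898 is 323 (since 468350 ≤ 470898 < 471258), so the first above is n = 324, value 471258.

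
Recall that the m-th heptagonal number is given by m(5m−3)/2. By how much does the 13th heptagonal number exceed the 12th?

61

Consecutive heptagonal numbers differ by 5n − 4: here 5·13 − 4 = 61.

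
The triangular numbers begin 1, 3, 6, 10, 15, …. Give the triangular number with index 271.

The 271st triangular number is n(n+1)/2 with n = 271.
271·272/2 = 73712/2 = 36856.

36856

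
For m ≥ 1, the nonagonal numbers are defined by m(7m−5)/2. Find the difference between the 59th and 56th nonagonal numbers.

59·(7·59 − 5)/2 = 12036 and 56·(7·56 − 5)/2 = 10836.
Difference: 12036 − 10836 = 1200.

1200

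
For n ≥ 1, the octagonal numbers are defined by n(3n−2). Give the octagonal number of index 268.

268·(3·268 − 2) = 268·802 = 214936.

214936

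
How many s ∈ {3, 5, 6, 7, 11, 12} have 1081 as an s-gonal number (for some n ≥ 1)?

s = 3: P(3, 46) = 1081. ✓
s = 5: P(5, 27) = 1080 and P(5, 28) = 1162; 1081 is not s-gonal.
s = 6: P(6, 23) = 1035 and P(6, 24) = 1128; 1081 is not s-gonal.
s = 7: P(7, 21) = 1071 and P(7, 22) = 1177; 1081 is not s-gonal.
s = 11: P(11, 15) = 960 and P(11, 16) = 1096; 1081 is not s-gonal.
s = 12: P(12, 15) = 1065 and P(12, 16) = 1216; 1081 is not s-gonal.
Hits: s ∈ {3} → 1.

1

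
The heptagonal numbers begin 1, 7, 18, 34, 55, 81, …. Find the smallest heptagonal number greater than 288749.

290191

Solve n(5n−3)/2 > 288749 for integer n.
The largest n with value ≤ 288749 is 340 (since 288490 ≤ 288749 < 290191), so the first above is n = 341, value 290191.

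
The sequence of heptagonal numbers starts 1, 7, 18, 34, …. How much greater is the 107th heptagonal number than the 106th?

531

Consecutive heptagonal numbers differ by 5n − 4: here 5·107 − 4 = 531.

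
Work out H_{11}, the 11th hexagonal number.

The 11th hexagonal number is n(2n−1) with n = 11.
11·(2·11 − 1) = 11·21 = 231.

231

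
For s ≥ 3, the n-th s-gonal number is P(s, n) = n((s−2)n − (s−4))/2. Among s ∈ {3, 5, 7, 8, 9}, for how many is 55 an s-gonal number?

s = 3: P(3, 10) = 55. ✓
s = 5: P(5, 6) = 51 and P(5, 7) = 70; 55 is not s-gonal.
s = 7: P(7, 5) = 55. ✓
s = 8: P(8, 4) = 40 and P(8, 5) = 65; 55 is not s-gonal.
s = 9: P(9, 4) = 46 and P(9, 5) = 75; 55 is not s-gonal.
Hits: s ∈ {3, 7} → 2.

2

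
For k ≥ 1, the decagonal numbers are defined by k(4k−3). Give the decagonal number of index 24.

2232

The 24th decagonal number is n(4n−3) with n = 24.
24·(4·24 − 3) = 24·93 = 2232.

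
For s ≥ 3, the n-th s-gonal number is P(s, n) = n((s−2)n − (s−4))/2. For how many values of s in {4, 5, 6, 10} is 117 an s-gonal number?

1

s = 4: P(4, 10) = 100 and P(4, 11) = 121; 117 is not s-gonal.
s = 5: P(5, 9) = 117. ✓
s = 6: P(6, 7) = 91 and P(6, 8) = 120; 117 is not s-gonal.
s = 10: P(10, 5) = 85 and P(10, 6) = 126; 117 is not s-gonal.
Hits: s ∈ {5} → 1.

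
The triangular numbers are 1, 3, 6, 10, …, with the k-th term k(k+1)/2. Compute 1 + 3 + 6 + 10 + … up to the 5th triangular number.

Σ i(i+1)/2 = (Σi² + Σi) / 2 over i = 1..5.
Σi = 15 and Σi² = 55.
(1·55 + 1·15) / 2 = 70/2 = 35.

35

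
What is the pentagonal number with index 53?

4187

The 53rd pentagonal number is n(3n−1)/2 with n = 53.
53·(3·53 − 1)/2 = 53·158/2 = 53·79 = 4187.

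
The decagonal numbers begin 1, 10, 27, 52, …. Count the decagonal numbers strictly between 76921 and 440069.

The n-th decagonal number is n(4n−3).
Smallest index with value > 76921: n = 140 (giving 77980).
Largest index with value < 440069: n = 332 (giving 439900).
Indices 140 through 332: 193 terms.

193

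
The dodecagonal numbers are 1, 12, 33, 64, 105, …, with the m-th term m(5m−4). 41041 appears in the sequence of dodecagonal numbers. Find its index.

91

Set n(5n−4) = 41041, giving 5n² − 4n − 41041 = 0.
The discriminant is 16 + 20·41041 = 820836, and √820836 = 906.
So n = (4 + 906) / 10 = 910/10 = 91.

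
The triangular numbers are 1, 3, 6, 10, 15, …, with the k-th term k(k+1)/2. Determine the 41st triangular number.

41·42/2 = 1722/2 = 861.

861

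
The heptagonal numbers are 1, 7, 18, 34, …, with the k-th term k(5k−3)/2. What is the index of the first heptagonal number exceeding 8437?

Solve n(5n−3)/2 > 8437 for integer n.
The largest n with value ≤ 8437 is 58 (since 8323 ≤ 8437 < 8614), so the first above is n = 59, value 8614.

59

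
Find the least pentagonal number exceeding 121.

145

Solve n(3n−1)/2 > 121 for integer n.
The largest n with value ≤ 121 is 9 (since 117 ≤ 121 < 145), so the first above is n = 10, value 145.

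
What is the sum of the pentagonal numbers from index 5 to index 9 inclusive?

365

Σ i(3i−1)/2 = (3Σi² − Σi) / 2 over i = 5..9.
Σi = 45 − 10 = 35 and Σi² = 285 − 30 = 255.
(3·255 − 1·35) / 2 = 730/2 = 365.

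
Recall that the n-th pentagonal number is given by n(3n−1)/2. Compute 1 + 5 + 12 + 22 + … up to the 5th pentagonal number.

75

Σ i(3i−1)/2 = (3Σi² − Σi) / 2 over i = 1..5.
Σi = 15 and Σi² = 55.
(3·55 − 1·15) / 2 = 150/2 = 75.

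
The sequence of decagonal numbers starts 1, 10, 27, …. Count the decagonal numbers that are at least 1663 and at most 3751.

The n-th decagonal number is n(4n−3).
Smallest index with value ≥ 1663: n = 21 (giving 1701).
Largest index with value ≤ 3751: n = 31 (giving 3751).
Indices 21 through 31: 11 terms.

11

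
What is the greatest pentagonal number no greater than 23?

Solve n(3n−1)/2 ≤ 23 for integer n.
n = 4 gives 22 ≤ 23, while n = 5 gives 35 > 23; so the answer is 22.

22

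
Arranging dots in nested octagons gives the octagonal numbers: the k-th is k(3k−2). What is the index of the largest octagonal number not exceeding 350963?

342

Solve n(3n−2) ≤ 350963 for integer n.
n = 342 gives 350208 ≤ 350963, while n = 343 gives 352261 > 350963; so the answer is index 342.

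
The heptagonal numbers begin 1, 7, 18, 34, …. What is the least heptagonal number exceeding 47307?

47403

Solve n(5n−3)/2 > 47307 for integer n.
The largest n with value ≤ 47307 is 137 (since 46717 ≤ 47307 < 47403), so the first above is n = 138, value 47403.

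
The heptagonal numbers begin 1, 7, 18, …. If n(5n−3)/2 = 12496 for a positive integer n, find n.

Set n(5n−3)/2 = 12496, giving 5n² − 3n − 24992 = 0.
The discriminant is 9 + 40·12496 = 499849, and √499849 = 707.
So n = (3 + 707) / 10 = 710/10 = 71.
Check: 71·(5·71 − 3)/2 = 12496. ✓

71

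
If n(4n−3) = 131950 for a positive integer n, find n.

182

Set n(4n−3) = 131950, giving 4n² − 3n − 131950 = 0.
The discriminant is 9 + 16·131950 = 2111209, and √2111209 = 1453.
So n = (3 + 1453) / 8 = 1456/8 = 182.
Check: 182·(4·182 − 3) = 131950. ✓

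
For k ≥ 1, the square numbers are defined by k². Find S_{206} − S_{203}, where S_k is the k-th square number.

1227

206² = 42436 and 203² = 41209.
Difference: 42436 − 41209 = 1227.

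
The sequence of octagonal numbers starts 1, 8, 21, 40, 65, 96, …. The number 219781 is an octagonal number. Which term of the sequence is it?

Set n(3n−2) = 219781, giving 3n² − 2n − 219781 = 0.
So n = (2 + 1624) / 6 = 1626/6 = 271.

271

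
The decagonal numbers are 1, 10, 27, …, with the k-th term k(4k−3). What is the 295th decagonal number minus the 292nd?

295·(4·295 − 3) = 347215 and 292·(4·292 − 3) = 340180.
Difference: 347215 − 340180 = 7035.

7035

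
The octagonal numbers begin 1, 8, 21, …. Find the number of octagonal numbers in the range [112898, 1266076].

The n-th octagonal number is n(3n−2).
Smallest index with value ≥ 112898: n = 195 (giving 113685).
Largest index with value ≤ 1266076: n = 649 (giving 1262305).
Indices 195 through 649: 455 terms.

455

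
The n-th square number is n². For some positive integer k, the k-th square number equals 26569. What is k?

We need n² = 26569, so n = √26569 = 163.

163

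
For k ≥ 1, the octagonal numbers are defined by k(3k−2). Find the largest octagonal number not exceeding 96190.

95765

Solve n(3n−2) ≤ 96190 for integer n.
n = 179 gives 95765 ≤ 96190, while n = 180 gives 96840 > 96190; so the answer is 95765.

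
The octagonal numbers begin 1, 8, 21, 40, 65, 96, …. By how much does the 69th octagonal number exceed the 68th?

Consecutive octagonal numbers differ by 6n − 5: here 6·69 − 5 = 409.

409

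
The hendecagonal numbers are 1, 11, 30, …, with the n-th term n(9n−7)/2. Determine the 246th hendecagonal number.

271461

246·(9·246 − 7)/2 = 246·2207/2 = 271461.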